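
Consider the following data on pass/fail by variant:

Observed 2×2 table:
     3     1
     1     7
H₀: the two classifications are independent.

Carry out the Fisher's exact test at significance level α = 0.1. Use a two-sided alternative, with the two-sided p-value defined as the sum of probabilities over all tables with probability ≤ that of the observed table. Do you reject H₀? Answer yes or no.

Margins: r₁=4, r₂=8, c₁=4, c₂=8, n=12
p_obs = C(4,3)·C(8,1)/C(12,4); sum pmf over tables with pmf ≤ p_obs
p-value (two-sided) = 0.06667
At α=0.1: p < α → reject H₀

reject H₀: yes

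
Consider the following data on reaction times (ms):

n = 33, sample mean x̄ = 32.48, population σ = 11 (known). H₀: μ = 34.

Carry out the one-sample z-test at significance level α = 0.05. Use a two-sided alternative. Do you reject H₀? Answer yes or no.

reject H₀: no

SE = σ/√n = 11/√33 = 1.9149
z = (x̄−μ₀)/SE = (32.48−34)/1.9149 = -0.7938
p-value (two-sided) = 0.42732
At α=0.05: p ≥ α → fail to reject H₀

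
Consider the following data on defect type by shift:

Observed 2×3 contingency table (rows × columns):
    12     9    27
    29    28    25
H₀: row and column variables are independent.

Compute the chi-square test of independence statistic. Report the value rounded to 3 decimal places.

Row totals [48, 82], col totals [41, 37, 52], n=130
χ² = (12−15.14)²/15.14 + (9−13.66)²/13.66 + (27−19.20)²/19.20 + (29−25.86)²/25.86 + (28−23.34)²/23.34 + (25−32.80)²/32.80 = 8.5768
df = 2

test statistic = 8.577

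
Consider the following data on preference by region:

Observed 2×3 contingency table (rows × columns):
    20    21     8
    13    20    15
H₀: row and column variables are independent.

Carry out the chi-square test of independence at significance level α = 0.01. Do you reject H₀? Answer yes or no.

Row totals [49, 48], col totals [33, 41, 23], n=97
χ² = (20−16.67)²/16.67 + (21−20.71)²/20.71 + (8−11.62)²/11.62 + (13−16.33)²/16.33 + (20−20.29)²/20.29 + (15−11.38)²/11.38 = 3.6298
df = 2
p-value (upper-tail) = 0.16286
At α=0.01: p ≥ α → fail to reject H₀

reject H₀: no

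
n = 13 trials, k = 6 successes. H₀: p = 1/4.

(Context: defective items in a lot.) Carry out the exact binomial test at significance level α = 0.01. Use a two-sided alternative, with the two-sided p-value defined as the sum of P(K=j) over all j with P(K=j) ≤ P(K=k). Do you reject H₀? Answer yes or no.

reject H₀: no

Exact binomial: n=13, k=6, p₀=1/4=0.2500
P(X=j) = C(n,j)·p₀^j·(1−p₀)^(n−j); p = Σ P(X=j) over j with P(X=j) ≤ P(X=6)
p-value (two-sided) = 0.10397
At α=0.01: p ≥ α → fail to reject H₀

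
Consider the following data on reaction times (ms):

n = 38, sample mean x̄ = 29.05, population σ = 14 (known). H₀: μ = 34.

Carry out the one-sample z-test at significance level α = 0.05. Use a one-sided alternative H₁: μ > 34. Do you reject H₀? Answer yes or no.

reject H₀: no

SE = σ/√n = 14/√38 = 2.2711
z = (x̄−μ₀)/SE = (29.05−34)/2.2711 = -2.1796
p-value (one-sided, H₁ greater) = 0.98535
At α=0.05: p ≥ α → fail to reject H₀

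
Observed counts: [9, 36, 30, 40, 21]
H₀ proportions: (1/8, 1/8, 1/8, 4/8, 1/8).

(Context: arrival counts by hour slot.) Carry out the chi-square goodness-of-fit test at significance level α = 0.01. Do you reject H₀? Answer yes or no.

reject H₀: yes

n = 136; E_i = n·p_i = [17.00, 17.00, 17.00, 68.00, 17.00]
χ² = (9−17.00)²/17.00 + (36−17.00)²/17.00 + (30−17.00)²/17.00 + (40−68.00)²/68.00 + (21−17.00)²/17.00 = 47.4118
df = 4
p-value (upper-tail) = 0.00000
At α=0.01: p < α → reject H₀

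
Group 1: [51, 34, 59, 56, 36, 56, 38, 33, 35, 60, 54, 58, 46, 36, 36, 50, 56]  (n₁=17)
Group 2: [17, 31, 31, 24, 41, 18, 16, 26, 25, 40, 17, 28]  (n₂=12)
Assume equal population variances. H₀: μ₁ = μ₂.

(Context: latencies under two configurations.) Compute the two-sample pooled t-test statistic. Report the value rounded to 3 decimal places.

test statistic = 5.651

x̄₁=46.706, s₁=10.318, n₁=17
x̄₂=26.167, s₂=8.558, n₂=12
s_p² = [16·10.318² + 11·8.558²]/27 = 92.9332
SE = √(s_p²·(1/17+1/12)) = 3.6347
t = (46.706−26.167)/3.6347 = 5.6509
df = 27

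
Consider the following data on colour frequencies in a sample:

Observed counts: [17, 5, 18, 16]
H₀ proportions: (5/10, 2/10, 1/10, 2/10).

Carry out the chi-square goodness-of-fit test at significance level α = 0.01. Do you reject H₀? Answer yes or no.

reject H₀: yes

n = 56; E_i = n·p_i = [28.00, 11.20, 5.60, 11.20]
χ² = (17−28.00)²/28.00 + (5−11.20)²/11.20 + (18−5.60)²/5.60 + (16−11.20)²/11.20 = 37.2679
df = 3
p-value (upper-tail) = 0.00000
At α=0.01: p < α → reject H₀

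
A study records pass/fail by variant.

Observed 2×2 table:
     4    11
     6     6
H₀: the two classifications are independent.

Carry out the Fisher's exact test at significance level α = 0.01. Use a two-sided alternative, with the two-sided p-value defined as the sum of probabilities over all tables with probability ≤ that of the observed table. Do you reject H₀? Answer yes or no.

Margins: r₁=15, r₂=12, c₁=10, c₂=17, n=27
p_obs = C(15,4)·C(12,6)/C(27,10); sum pmf over tables with pmf ≤ p_obs
p-value (two-sided) = 0.25660
At α=0.01: p ≥ α → fail to reject H₀

reject H₀: no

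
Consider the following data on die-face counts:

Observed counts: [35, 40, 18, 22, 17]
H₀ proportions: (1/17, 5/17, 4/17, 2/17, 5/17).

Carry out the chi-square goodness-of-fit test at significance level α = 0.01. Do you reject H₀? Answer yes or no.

n = 132; E_i = n·p_i = [7.76, 38.82, 31.06, 15.53, 38.82]
χ² = (35−7.76)²/7.76 + (40−38.82)²/38.82 + (18−31.06)²/31.06 + (22−15.53)²/15.53 + (17−38.82)²/38.82 = 116.0197
df = 4
p-value (upper-tail) = 0.00000
At α=0.01: p < α → reject H₀

reject H₀: yes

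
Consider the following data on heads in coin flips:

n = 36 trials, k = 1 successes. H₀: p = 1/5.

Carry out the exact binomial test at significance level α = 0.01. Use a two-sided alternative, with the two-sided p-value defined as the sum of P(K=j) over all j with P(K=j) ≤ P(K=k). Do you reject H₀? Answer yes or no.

Exact binomial: n=36, k=1, p₀=1/5=0.2000
P(X=j) = C(n,j)·p₀^j·(1−p₀)^(n−j); p = Σ P(X=j) over j with P(X=j) ≤ P(X=1)
p-value (two-sided) = 0.00570
At α=0.01: p < α → reject H₀

reject H₀: yes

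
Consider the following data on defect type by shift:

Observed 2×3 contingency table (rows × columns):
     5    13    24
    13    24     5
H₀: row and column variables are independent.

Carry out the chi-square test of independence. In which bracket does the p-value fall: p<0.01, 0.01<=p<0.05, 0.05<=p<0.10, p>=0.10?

p-value bracket: p<0.01

Row totals [42, 42], col totals [18, 37, 29], n=84
χ² = (5−9.00)²/9.00 + (13−18.50)²/18.50 + (24−14.50)²/14.50 + (13−9.00)²/9.00 + (24−18.50)²/18.50 + (5−14.50)²/14.50 = 19.2741
df = 2
p-value (upper-tail) = 0.00007
→ bracket: p<0.01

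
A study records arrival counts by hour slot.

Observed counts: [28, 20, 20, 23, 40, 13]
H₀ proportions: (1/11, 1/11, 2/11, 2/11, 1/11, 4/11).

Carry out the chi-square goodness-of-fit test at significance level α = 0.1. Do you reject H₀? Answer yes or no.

reject H₀: yes

n = 144; E_i = n·p_i = [13.09, 13.09, 26.18, 26.18, 13.09, 52.36]
χ² = (28−13.09)²/13.09 + (20−13.09)²/13.09 + (20−26.18)²/26.18 + (23−26.18)²/26.18 + (40−13.09)²/13.09 + (13−52.36)²/52.36 = 107.3767
df = 5
p-value (upper-tail) = 0.00000
At α=0.1: p < α → reject H₀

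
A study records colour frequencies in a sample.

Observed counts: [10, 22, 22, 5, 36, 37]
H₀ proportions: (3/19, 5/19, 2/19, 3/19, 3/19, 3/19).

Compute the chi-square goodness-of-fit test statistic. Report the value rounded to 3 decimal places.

test statistic = 50.630

n = 132; E_i = n·p_i = [20.84, 34.74, 13.89, 20.84, 20.84, 20.84]
χ² = (10−20.84)²/20.84 + (22−34.74)²/34.74 + (22−13.89)²/13.89 + (5−20.84)²/20.84 + (36−20.84)²/20.84 + (37−20.84)²/20.84 = 50.6303
df = 5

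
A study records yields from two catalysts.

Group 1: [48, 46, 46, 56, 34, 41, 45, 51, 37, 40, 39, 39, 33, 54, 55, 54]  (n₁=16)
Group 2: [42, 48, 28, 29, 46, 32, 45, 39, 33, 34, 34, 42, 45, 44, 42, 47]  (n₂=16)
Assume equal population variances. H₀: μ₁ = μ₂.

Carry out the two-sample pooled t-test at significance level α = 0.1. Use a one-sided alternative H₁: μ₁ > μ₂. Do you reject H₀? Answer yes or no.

x̄₁=44.875, s₁=7.623, n₁=16
x̄₂=39.375, s₂=6.692, n₂=16
s_p² = [15·7.623² + 15·6.692²]/30 = 51.4500
SE = √(s_p²·(1/16+1/16)) = 2.5360
t = (44.875−39.375)/2.5360 = 2.1688
df = 30
p-value (one-sided, H₁ greater) = 0.01908
At α=0.1: p < α → reject H₀

reject H₀: yes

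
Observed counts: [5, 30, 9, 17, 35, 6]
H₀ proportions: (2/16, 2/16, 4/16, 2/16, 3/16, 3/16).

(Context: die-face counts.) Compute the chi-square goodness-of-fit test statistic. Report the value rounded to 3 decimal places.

n = 102; E_i = n·p_i = [12.75, 12.75, 25.50, 12.75, 19.12, 19.12]
χ² = (5−12.75)²/12.75 + (30−12.75)²/12.75 + (9−25.50)²/25.50 + (17−12.75)²/12.75 + (35−19.12)²/19.12 + (6−19.12)²/19.12 = 62.3268
df = 5

test statistic = 62.327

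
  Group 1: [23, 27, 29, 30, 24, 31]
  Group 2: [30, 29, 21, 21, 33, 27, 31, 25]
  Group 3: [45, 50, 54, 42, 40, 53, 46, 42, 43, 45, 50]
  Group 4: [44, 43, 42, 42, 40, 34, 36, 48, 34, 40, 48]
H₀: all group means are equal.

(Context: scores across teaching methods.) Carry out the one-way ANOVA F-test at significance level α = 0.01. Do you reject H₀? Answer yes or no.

Group means [27.33, 27.12, 46.36, 41.00], grand mean 37.278
SSB = Σnᵢ(x̄ᵢ−x̄)² = 2478.468; SSW = ΣΣ(x−x̄ᵢ)² = 654.754
MSB = 2478.468/3 = 826.1561; MSW = 654.754/32 = 20.4611
F = MSB/MSW = 40.3770
df = (3, 32)
p-value (upper-tail) = 0.00000
At α=0.01: p < α → reject H₀

reject H₀: yes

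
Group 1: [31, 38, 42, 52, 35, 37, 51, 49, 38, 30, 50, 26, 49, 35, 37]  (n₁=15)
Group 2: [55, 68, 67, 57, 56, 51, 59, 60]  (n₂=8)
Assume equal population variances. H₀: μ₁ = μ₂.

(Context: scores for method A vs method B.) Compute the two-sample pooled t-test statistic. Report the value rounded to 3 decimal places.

test statistic = -5.725

x̄₁=40.000, s₁=8.384, n₁=15
x̄₂=59.125, s₂=5.842, n₂=8
s_p² = [14·8.384² + 7·5.842²]/21 = 58.2321
SE = √(s_p²·(1/15+1/8)) = 3.3408
t = (40.000−59.125)/3.3408 = -5.7246
df = 21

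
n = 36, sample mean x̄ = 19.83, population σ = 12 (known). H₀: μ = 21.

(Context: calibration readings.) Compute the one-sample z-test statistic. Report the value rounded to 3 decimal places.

SE = σ/√n = 12/√36 = 2.0000
z = (x̄−μ₀)/SE = (19.83−21)/2.0000 = -0.5850

test statistic = -0.585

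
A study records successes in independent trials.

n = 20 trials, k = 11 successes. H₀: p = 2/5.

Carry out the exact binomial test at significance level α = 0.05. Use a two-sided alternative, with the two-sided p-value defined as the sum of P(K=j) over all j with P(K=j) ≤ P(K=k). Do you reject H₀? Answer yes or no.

Exact binomial: n=20, k=11, p₀=2/5=0.4000
P(X=j) = C(n,j)·p₀^j·(1−p₀)^(n−j); p = Σ P(X=j) over j with P(X=j) ≤ P(X=11)
p-value (two-sided) = 0.17847
At α=0.05: p ≥ α → fail to reject H₀

reject H₀: no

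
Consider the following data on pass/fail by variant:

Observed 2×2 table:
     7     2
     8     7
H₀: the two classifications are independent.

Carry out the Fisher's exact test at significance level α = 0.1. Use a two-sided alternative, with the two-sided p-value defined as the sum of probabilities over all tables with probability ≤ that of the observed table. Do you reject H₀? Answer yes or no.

Margins: r₁=9, r₂=15, c₁=15, c₂=9, n=24
p_obs = C(9,7)·C(15,8)/C(24,15); sum pmf over tables with pmf ≤ p_obs
p-value (two-sided) = 0.38907
At α=0.1: p ≥ α → fail to reject H₀

reject H₀: no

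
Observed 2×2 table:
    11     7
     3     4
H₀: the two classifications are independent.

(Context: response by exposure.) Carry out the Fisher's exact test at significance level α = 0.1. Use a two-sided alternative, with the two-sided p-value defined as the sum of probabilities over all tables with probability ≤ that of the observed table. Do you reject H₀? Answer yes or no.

reject H₀: no

Margins: r₁=18, r₂=7, c₁=14, c₂=11, n=25
p_obs = C(18,11)·C(7,3)/C(25,14); sum pmf over tables with pmf ≤ p_obs
p-value (two-sided) = 0.65641
At α=0.1: p ≥ α → fail to reject H₀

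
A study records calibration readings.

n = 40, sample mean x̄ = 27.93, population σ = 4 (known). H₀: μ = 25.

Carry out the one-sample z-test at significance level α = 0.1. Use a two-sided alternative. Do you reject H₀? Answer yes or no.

SE = σ/√n = 4/√40 = 0.6325
z = (x̄−μ₀)/SE = (27.93−25)/0.6325 = 4.6327
p-value (two-sided) = 0.00000
At α=0.1: p < α → reject H₀

reject H₀: yes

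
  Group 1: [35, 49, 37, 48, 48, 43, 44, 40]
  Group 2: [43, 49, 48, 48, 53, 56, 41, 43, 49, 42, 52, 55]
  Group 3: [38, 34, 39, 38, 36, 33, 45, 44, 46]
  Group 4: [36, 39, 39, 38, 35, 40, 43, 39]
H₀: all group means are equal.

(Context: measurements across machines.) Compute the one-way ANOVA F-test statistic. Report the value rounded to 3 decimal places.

test statistic = 9.476

Group means [43.00, 48.25, 39.22, 38.62], grand mean 42.838
SSB = Σnᵢ(x̄ᵢ−x̄)² = 611.346; SSW = ΣΣ(x−x̄ᵢ)² = 709.681
MSB = 611.346/3 = 203.7822; MSW = 709.681/33 = 21.5055
F = MSB/MSW = 9.4758
df = (3, 33)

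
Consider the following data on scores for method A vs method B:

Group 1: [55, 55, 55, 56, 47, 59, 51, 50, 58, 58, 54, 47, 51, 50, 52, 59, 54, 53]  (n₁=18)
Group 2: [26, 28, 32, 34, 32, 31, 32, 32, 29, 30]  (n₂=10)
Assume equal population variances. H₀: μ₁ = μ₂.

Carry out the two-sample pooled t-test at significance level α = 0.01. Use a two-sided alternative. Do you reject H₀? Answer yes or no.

x̄₁=53.556, s₁=3.745, n₁=18
x̄₂=30.600, s₂=2.366, n₂=10
s_p² = [17·3.745² + 9·2.366²]/26 = 11.1094
SE = √(s_p²·(1/18+1/10)) = 1.3146
t = (53.556−30.600)/1.3146 = 17.4622
df = 26
p-value (two-sided) = 0.00000
At α=0.01: p < α → reject H₀

reject H₀: yes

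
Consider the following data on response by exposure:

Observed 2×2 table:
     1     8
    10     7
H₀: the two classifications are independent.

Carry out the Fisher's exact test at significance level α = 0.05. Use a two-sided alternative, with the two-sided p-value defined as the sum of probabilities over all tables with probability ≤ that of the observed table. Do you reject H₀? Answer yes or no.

reject H₀: yes

Margins: r₁=9, r₂=17, c₁=11, c₂=15, n=26
p_obs = C(9,1)·C(17,10)/C(26,11); sum pmf over tables with pmf ≤ p_obs
p-value (two-sided) = 0.03616
At α=0.05: p < α → reject H₀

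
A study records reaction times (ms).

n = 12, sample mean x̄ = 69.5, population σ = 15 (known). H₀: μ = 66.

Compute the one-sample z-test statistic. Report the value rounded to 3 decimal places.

SE = σ/√n = 15/√12 = 4.3301
z = (x̄−μ₀)/SE = (69.5−66)/4.3301 = 0.8083

test statistic = 0.808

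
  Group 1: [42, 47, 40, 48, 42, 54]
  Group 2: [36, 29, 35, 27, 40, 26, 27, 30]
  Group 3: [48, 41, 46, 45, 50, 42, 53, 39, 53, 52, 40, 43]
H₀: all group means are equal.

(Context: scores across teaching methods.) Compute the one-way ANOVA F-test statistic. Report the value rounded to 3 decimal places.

Group means [45.50, 31.25, 46.00], grand mean 41.346
SSB = Σnᵢ(x̄ᵢ−x̄)² = 1178.885; SSW = ΣΣ(x−x̄ᵢ)² = 609.000
MSB = 1178.885/2 = 589.4423; MSW = 609.000/23 = 26.4783
F = MSB/MSW = 22.2614
df = (2, 23)

test statistic = 22.261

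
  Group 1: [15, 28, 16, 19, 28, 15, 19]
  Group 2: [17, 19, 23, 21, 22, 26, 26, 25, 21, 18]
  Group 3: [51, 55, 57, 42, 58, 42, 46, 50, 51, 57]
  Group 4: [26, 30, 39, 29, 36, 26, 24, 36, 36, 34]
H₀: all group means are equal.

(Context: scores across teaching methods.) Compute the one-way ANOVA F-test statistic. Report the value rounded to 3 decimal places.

Group means [20.00, 21.80, 50.90, 31.60], grand mean 31.973
SSB = Σnᵢ(x̄ᵢ−x̄)² = 5622.073; SSW = ΣΣ(x−x̄ᵢ)² = 862.900
MSB = 5622.073/3 = 1874.0243; MSW = 862.900/33 = 26.1485
F = MSB/MSW = 71.6686
df = (3, 33)

test statistic = 71.669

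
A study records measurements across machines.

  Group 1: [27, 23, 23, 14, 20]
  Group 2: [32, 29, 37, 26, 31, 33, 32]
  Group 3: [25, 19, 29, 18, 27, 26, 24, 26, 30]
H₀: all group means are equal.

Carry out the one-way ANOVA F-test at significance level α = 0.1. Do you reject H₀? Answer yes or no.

Group means [21.40, 31.43, 24.89], grand mean 26.238
SSB = Σnᵢ(x̄ᵢ−x̄)² = 322.006; SSW = ΣΣ(x−x̄ᵢ)² = 295.803
MSB = 322.006/2 = 161.0032; MSW = 295.803/18 = 16.4335
F = MSB/MSW = 9.7972
df = (2, 18)
p-value (upper-tail) = 0.00132
At α=0.1: p < α → reject H₀

reject H₀: yes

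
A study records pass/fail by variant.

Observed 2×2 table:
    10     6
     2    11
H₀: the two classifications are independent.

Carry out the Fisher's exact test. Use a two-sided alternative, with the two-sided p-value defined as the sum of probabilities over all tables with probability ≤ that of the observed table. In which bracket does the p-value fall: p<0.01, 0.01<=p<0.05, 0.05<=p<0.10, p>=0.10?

p-value bracket: 0.01<=p<0.05

Margins: r₁=16, r₂=13, c₁=12, c₂=17, n=29
p_obs = C(16,10)·C(13,2)/C(29,12); sum pmf over tables with pmf ≤ p_obs
p-value (two-sided) = 0.02157
→ bracket: 0.01<=p<0.05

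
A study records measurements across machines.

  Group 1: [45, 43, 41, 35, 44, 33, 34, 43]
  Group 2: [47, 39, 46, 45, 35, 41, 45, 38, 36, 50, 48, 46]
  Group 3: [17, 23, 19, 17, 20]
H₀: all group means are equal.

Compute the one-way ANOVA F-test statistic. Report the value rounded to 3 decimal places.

test statistic = 48.757

Group means [39.75, 43.00, 19.20], grand mean 37.200
SSB = Σnᵢ(x̄ᵢ−x̄)² = 2075.700; SSW = ΣΣ(x−x̄ᵢ)² = 468.300
MSB = 2075.700/2 = 1037.8500; MSW = 468.300/22 = 21.2864
F = MSB/MSW = 48.7566
df = (2, 22)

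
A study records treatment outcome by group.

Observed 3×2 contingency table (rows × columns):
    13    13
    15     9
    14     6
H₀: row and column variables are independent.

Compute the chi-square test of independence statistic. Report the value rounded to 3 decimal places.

test statistic = 1.979

Row totals [26, 24, 20], col totals [42, 28], n=70
χ² = (13−15.60)²/15.60 + (13−10.40)²/10.40 + (15−14.40)²/14.40 + (9−9.60)²/9.60 + (14−12.00)²/12.00 + (6−8.00)²/8.00 = 1.9792
df = 2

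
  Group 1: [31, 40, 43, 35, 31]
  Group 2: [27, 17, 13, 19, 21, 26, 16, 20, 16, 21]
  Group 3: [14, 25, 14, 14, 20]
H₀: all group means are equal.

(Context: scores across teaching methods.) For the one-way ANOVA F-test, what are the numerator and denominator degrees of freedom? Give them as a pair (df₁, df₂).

degrees of freedom = [2, 17]

k = 3 groups, N = 20 total
df = (k−1, N−k) = (3−1, 20−3) = (2, 17)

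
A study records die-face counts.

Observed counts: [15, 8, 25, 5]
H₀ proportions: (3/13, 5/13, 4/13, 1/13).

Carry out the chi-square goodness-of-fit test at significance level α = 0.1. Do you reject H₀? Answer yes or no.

reject H₀: yes

n = 53; E_i = n·p_i = [12.23, 20.38, 16.31, 4.08]
χ² = (15−12.23)²/12.23 + (8−20.38)²/20.38 + (25−16.31)²/16.31 + (5−4.08)²/4.08 = 12.9934
df = 3
p-value (upper-tail) = 0.00465
At α=0.1: p < α → reject H₀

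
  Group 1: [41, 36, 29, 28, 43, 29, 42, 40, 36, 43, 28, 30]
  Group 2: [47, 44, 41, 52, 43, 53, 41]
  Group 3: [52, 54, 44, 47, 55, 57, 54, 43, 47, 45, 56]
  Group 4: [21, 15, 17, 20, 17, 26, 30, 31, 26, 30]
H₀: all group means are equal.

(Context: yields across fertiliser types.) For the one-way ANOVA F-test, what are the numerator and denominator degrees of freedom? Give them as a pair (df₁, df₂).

k = 4 groups, N = 40 total
df = (k−1, N−k) = (4−1, 40−4) = (3, 36)

degrees of freedom = [3, 36]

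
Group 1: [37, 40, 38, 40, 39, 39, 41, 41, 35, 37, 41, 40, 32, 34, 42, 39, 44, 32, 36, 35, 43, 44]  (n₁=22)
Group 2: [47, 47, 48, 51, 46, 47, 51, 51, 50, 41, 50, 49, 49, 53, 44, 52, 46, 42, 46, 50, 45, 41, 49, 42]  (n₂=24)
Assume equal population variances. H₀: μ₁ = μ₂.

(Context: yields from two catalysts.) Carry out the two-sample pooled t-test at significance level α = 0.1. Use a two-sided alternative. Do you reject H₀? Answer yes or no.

x̄₁=38.591, s₁=3.514, n₁=22
x̄₂=47.375, s₂=3.512, n₂=24
s_p² = [21·3.514² + 23·3.512²]/44 = 12.3396
SE = √(s_p²·(1/22+1/24)) = 1.0368
t = (38.591−47.375)/1.0368 = -8.4720
df = 44
p-value (two-sided) = 0.00000
At α=0.1: p < α → reject H₀

reject H₀: yes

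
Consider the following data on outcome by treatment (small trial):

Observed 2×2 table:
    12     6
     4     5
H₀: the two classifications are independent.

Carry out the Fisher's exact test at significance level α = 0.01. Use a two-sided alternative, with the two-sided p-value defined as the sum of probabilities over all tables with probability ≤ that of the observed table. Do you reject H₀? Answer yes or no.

Margins: r₁=18, r₂=9, c₁=16, c₂=11, n=27
p_obs = C(18,12)·C(9,4)/C(27,16); sum pmf over tables with pmf ≤ p_obs
p-value (two-sided) = 0.41053
At α=0.01: p ≥ α → fail to reject H₀

reject H₀: no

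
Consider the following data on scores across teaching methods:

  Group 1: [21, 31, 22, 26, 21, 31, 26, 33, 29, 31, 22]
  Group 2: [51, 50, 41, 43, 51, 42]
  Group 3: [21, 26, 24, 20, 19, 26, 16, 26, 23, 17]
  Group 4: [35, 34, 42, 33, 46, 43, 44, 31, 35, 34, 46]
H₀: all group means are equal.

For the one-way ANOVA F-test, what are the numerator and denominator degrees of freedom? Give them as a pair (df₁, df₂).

degrees of freedom = [3, 34]

k = 4 groups, N = 38 total
df = (k−1, N−k) = (4−1, 38−4) = (3, 34)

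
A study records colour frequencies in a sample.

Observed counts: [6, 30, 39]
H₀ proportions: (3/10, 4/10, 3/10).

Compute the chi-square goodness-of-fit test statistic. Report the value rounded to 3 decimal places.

test statistic = 24.200

n = 75; E_i = n·p_i = [22.50, 30.00, 22.50]
χ² = (6−22.50)²/22.50 + (30−30.00)²/30.00 + (39−22.50)²/22.50 = 24.2000
df = 2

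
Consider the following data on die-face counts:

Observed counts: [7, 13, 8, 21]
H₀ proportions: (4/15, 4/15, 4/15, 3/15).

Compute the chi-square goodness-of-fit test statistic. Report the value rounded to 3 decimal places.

test statistic = 17.582

n = 49; E_i = n·p_i = [13.07, 13.07, 13.07, 9.80]
χ² = (7−13.07)²/13.07 + (13−13.07)²/13.07 + (8−13.07)²/13.07 + (21−9.80)²/9.80 = 17.5816
df = 3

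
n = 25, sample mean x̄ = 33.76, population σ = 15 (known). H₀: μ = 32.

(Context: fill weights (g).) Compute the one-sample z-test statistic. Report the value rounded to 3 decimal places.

test statistic = 0.587

SE = σ/√n = 15/√25 = 3.0000
z = (x̄−μ₀)/SE = (33.76−32)/3.0000 = 0.5867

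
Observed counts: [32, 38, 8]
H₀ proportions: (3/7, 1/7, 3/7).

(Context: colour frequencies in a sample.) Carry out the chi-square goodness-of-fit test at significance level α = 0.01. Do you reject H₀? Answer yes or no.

reject H₀: yes

n = 78; E_i = n·p_i = [33.43, 11.14, 33.43]
χ² = (32−33.43)²/33.43 + (38−11.14)²/11.14 + (8−33.43)²/33.43 = 84.1368
df = 2
p-value (upper-tail) = 0.00000
At α=0.01: p < α → reject H₀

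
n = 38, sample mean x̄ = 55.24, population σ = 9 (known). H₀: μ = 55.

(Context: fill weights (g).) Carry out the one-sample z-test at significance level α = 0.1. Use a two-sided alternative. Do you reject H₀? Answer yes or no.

reject H₀: no

SE = σ/√n = 9/√38 = 1.4600
z = (x̄−μ₀)/SE = (55.24−55)/1.4600 = 0.1644
p-value (two-sided) = 0.86943
At α=0.1: p ≥ α → fail to reject H₀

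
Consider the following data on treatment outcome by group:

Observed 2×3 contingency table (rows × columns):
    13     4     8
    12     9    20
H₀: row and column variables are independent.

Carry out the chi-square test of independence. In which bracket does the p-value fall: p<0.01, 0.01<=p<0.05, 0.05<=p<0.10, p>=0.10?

p-value bracket: p>=0.10

Row totals [25, 41], col totals [25, 13, 28], n=66
χ² = (13−9.47)²/9.47 + (4−4.92)²/4.92 + (8−10.61)²/10.61 + (12−15.53)²/15.53 + (9−8.08)²/8.08 + (20−17.39)²/17.39 = 3.4286
df = 2
p-value (upper-tail) = 0.18009
→ bracket: p>=0.10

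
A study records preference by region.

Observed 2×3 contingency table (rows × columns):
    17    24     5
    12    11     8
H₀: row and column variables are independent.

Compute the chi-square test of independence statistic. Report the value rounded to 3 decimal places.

Row totals [46, 31], col totals [29, 35, 13], n=77
χ² = (17−17.32)²/17.32 + (24−20.91)²/20.91 + (5−7.77)²/7.77 + (12−11.68)²/11.68 + (11−14.09)²/14.09 + (8−5.23)²/5.23 = 3.5974
df = 2

test statistic = 3.597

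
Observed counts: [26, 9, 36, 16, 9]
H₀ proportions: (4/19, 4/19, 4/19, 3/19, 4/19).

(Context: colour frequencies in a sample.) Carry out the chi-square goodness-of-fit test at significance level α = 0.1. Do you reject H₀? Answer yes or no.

reject H₀: yes

n = 96; E_i = n·p_i = [20.21, 20.21, 20.21, 15.16, 20.21]
χ² = (26−20.21)²/20.21 + (9−20.21)²/20.21 + (36−20.21)²/20.21 + (16−15.16)²/15.16 + (9−20.21)²/20.21 = 26.4774
df = 4
p-value (upper-tail) = 0.00003
At α=0.1: p < α → reject H₀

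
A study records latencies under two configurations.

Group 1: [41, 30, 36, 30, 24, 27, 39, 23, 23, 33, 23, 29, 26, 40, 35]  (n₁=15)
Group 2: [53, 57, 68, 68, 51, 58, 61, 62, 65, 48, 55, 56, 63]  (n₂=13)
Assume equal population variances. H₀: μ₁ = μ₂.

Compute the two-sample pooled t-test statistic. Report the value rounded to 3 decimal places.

test statistic = -11.711

x̄₁=30.600, s₁=6.412, n₁=15
x̄₂=58.846, s₂=6.309, n₂=13
s_p² = [14·6.412² + 12·6.309²]/26 = 40.5112
SE = √(s_p²·(1/15+1/13)) = 2.4118
t = (30.600−58.846)/2.4118 = -11.7114
df = 26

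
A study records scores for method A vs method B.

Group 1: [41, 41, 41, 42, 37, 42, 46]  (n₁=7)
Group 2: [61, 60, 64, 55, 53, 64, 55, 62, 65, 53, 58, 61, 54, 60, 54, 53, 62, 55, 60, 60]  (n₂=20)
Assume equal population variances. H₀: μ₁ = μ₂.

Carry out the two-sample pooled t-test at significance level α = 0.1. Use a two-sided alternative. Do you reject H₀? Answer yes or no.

reject H₀: yes

x̄₁=41.429, s₁=2.637, n₁=7
x̄₂=58.450, s₂=4.084, n₂=20
s_p² = [6·2.637² + 19·4.084²]/25 = 14.3466
SE = √(s_p²·(1/7+1/20)) = 1.6634
t = (41.429−58.450)/1.6634 = -10.2330
df = 25
p-value (two-sided) = 0.00000
At α=0.1: p < α → reject H₀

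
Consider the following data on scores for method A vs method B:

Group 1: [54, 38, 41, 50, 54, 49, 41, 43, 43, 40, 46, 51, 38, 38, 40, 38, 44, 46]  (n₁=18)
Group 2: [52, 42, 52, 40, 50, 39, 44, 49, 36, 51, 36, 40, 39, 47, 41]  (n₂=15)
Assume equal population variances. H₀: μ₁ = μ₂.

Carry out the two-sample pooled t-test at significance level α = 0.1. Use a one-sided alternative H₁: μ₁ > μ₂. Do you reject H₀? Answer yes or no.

x̄₁=44.111, s₁=5.497, n₁=18
x̄₂=43.867, s₂=5.792, n₂=15
s_p² = [17·5.497² + 14·5.792²]/31 = 31.7262
SE = √(s_p²·(1/18+1/15)) = 1.9692
t = (44.111−43.867)/1.9692 = 0.1241
df = 31
p-value (one-sided, H₁ greater) = 0.45100
At α=0.1: p ≥ α → fail to reject H₀

reject H₀: no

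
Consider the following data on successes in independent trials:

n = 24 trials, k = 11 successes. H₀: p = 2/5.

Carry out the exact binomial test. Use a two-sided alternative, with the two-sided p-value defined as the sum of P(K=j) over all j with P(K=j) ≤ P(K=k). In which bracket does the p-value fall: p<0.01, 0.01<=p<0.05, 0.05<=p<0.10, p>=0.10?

Exact binomial: n=24, k=11, p₀=2/5=0.4000
P(X=j) = C(n,j)·p₀^j·(1−p₀)^(n−j); p = Σ P(X=j) over j with P(X=j) ≤ P(X=11)
p-value (two-sided) = 0.67768
→ bracket: p>=0.10

p-value bracket: p>=0.10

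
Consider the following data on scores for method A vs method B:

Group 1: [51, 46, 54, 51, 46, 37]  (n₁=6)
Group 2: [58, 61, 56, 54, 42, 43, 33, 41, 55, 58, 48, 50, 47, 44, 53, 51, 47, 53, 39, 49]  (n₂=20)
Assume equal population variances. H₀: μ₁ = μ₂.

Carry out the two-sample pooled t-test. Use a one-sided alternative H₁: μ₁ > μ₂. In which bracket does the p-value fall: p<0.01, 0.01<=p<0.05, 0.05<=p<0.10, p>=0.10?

x̄₁=47.500, s₁=6.025, n₁=6
x̄₂=49.100, s₂=7.225, n₂=20
s_p² = [5·6.025² + 19·7.225²]/24 = 48.8875
SE = √(s_p²·(1/6+1/20)) = 3.2546
t = (47.500−49.100)/3.2546 = -0.4916
df = 24
p-value (one-sided, H₁ greater) = 0.68627
→ bracket: p>=0.10

p-value bracket: p>=0.10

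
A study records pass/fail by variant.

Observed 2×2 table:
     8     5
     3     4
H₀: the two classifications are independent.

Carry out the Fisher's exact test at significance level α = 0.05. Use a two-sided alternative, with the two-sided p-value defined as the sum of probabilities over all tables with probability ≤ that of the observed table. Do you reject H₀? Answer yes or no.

reject H₀: no

Margins: r₁=13, r₂=7, c₁=11, c₂=9, n=20
p_obs = C(13,8)·C(7,3)/C(20,11); sum pmf over tables with pmf ≤ p_obs
p-value (two-sided) = 0.64241
At α=0.05: p ≥ α → fail to reject H₀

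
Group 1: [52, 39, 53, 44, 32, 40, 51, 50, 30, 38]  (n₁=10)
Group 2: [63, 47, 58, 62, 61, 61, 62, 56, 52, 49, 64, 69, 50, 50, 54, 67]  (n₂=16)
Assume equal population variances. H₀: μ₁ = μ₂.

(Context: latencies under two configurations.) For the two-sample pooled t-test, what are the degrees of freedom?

degrees of freedom = 24

df = n₁ + n₂ − 2 = 10 + 16 − 2 = 24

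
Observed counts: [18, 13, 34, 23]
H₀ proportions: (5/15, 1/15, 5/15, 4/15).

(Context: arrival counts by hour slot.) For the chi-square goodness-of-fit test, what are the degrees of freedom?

df = k − 1 = 4 − 1 = 3

degrees of freedom = 3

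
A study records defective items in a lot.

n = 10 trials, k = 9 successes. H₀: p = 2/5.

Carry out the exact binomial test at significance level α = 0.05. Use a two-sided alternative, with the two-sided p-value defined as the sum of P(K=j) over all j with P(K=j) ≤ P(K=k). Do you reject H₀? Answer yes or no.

reject H₀: yes

Exact binomial: n=10, k=9, p₀=2/5=0.4000
P(X=j) = C(n,j)·p₀^j·(1−p₀)^(n−j); p = Σ P(X=j) over j with P(X=j) ≤ P(X=9)
p-value (two-sided) = 0.00168
At α=0.05: p < α → reject H₀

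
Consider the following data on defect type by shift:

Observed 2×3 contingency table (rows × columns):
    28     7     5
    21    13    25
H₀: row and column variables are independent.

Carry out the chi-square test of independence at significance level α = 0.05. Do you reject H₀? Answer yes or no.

reject H₀: yes

Row totals [40, 59], col totals [49, 20, 30], n=99
χ² = (28−19.80)²/19.80 + (7−8.08)²/8.08 + (5−12.12)²/12.12 + (21−29.20)²/29.20 + (13−11.92)²/11.92 + (25−17.88)²/17.88 = 12.9644
df = 2
p-value (upper-tail) = 0.00153
At α=0.05: p < α → reject H₀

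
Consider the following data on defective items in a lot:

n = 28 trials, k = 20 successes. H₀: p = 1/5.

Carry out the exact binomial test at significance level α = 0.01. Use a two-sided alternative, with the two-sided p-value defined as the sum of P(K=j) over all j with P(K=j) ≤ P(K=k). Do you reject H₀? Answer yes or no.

reject H₀: yes

Exact binomial: n=28, k=20, p₀=1/5=0.2000
P(X=j) = C(n,j)·p₀^j·(1−p₀)^(n−j); p = Σ P(X=j) over j with P(X=j) ≤ P(X=20)
p-value (two-sided) = 0.00000
At α=0.01: p < α → reject H₀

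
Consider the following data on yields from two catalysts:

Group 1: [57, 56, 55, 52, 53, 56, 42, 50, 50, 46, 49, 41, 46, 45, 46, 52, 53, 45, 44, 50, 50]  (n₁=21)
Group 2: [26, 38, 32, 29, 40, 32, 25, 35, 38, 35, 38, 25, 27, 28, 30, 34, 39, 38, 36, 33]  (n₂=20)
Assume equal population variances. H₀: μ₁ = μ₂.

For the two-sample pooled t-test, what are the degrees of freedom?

degrees of freedom = 39

df = n₁ + n₂ − 2 = 21 + 20 − 2 = 39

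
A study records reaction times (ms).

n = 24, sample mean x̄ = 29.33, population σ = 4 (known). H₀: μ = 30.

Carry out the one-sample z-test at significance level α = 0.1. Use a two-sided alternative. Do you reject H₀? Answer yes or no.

SE = σ/√n = 4/√24 = 0.8165
z = (x̄−μ₀)/SE = (29.33−30)/0.8165 = -0.8206
p-value (two-sided) = 0.41189
At α=0.1: p ≥ α → fail to reject H₀

reject H₀: no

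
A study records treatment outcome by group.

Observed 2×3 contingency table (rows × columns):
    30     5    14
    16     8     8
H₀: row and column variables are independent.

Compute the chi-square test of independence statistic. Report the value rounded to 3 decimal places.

test statistic = 3.161

Row totals [49, 32], col totals [46, 13, 22], n=81
χ² = (30−27.83)²/27.83 + (5−7.86)²/7.86 + (14−13.31)²/13.31 + (16−18.17)²/18.17 + (8−5.14)²/5.14 + (8−8.69)²/8.69 = 3.1609
df = 2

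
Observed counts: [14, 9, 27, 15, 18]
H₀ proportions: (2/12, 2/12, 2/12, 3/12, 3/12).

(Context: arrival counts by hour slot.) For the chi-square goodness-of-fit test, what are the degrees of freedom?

df = k − 1 = 5 − 1 = 4

degrees of freedom = 4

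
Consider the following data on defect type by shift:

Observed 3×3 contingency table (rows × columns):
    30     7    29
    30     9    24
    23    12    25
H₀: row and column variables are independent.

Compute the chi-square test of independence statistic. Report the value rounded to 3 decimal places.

test statistic = 2.818

Row totals [66, 63, 60], col totals [83, 28, 78], n=189
χ² = (30−28.98)²/28.98 + (7−9.78)²/9.78 + (29−27.24)²/27.24 + (30−27.67)²/27.67 + (9−9.33)²/9.33 + (24−26.00)²/26.00 + (23−26.35)²/26.35 + (12−8.89)²/8.89 + (25−24.76)²/24.76 = 2.8181
df = 4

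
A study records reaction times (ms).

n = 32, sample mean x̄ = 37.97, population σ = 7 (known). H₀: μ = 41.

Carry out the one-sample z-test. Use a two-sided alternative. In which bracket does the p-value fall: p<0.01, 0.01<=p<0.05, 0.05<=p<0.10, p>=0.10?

SE = σ/√n = 7/√32 = 1.2374
z = (x̄−μ₀)/SE = (37.97−41)/1.2374 = -2.4486
p-value (two-sided) = 0.01434
→ bracket: 0.01<=p<0.05

p-value bracket: 0.01<=p<0.05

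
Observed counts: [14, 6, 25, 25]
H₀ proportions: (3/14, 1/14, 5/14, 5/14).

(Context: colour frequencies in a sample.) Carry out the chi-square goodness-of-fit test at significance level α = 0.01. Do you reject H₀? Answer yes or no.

n = 70; E_i = n·p_i = [15.00, 5.00, 25.00, 25.00]
χ² = (14−15.00)²/15.00 + (6−5.00)²/5.00 + (25−25.00)²/25.00 + (25−25.00)²/25.00 = 0.2667
df = 3
p-value (upper-tail) = 0.96617
At α=0.01: p ≥ α → fail to reject H₀

reject H₀: no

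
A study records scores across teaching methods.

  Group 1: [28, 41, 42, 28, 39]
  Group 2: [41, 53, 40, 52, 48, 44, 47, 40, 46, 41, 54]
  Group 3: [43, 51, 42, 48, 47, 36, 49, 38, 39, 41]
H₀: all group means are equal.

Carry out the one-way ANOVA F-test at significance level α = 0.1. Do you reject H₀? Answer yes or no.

Group means [35.60, 46.00, 43.40], grand mean 43.000
SSB = Σnᵢ(x̄ᵢ−x̄)² = 374.400; SSW = ΣΣ(x−x̄ᵢ)² = 711.600
MSB = 374.400/2 = 187.2000; MSW = 711.600/23 = 30.9391
F = MSB/MSW = 6.0506
df = (2, 23)
p-value (upper-tail) = 0.00774
At α=0.1: p < α → reject H₀

reject H₀: yes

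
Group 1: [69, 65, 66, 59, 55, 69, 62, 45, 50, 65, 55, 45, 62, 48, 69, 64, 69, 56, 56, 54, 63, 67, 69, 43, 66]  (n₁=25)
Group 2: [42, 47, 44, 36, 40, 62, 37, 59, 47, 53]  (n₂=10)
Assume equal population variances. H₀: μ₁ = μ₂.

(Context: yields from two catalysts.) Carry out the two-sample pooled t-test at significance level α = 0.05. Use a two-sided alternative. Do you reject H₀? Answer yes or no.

x̄₁=59.640, s₁=8.435, n₁=25
x̄₂=46.700, s₂=8.870, n₂=10
s_p² = [24·8.435² + 9·8.870²]/33 = 73.2079
SE = √(s_p²·(1/25+1/10)) = 3.2014
t = (59.640−46.700)/3.2014 = 4.0420
df = 33
p-value (two-sided) = 0.00030
At α=0.05: p < α → reject H₀

reject H₀: yes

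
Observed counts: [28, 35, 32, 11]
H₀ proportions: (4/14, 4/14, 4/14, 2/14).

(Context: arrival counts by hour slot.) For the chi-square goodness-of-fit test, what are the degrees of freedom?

df = k − 1 = 4 − 1 = 3

degrees of freedom = 3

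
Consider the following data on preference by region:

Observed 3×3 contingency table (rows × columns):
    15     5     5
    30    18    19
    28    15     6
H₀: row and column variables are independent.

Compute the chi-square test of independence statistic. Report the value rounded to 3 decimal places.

Row totals [25, 67, 49], col totals [73, 38, 30], n=141
χ² = (15−12.94)²/12.94 + (5−6.74)²/6.74 + (5−5.32)²/5.32 + (30−34.69)²/34.69 + (18−18.06)²/18.06 + (19−14.26)²/14.26 + (28−25.37)²/25.37 + (15−13.21)²/13.21 + (6−10.43)²/10.43 = 5.4023
df = 4

test statistic = 5.402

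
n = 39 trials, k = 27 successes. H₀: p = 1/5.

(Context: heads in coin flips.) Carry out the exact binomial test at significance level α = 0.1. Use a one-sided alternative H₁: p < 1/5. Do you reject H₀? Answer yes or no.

reject H₀: no

Exact binomial: n=39, k=27, p₀=1/5=0.2000
P(X≤27) from Σ C(n,i)·p₀^i·(1−p₀)^(n−i)
p-value (one-sided, H₁ less) = 1.00000
At α=0.1: p ≥ α → fail to reject H₀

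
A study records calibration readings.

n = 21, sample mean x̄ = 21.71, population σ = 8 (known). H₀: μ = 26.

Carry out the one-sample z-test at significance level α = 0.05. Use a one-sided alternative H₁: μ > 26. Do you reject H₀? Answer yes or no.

reject H₀: no

SE = σ/√n = 8/√21 = 1.7457
z = (x̄−μ₀)/SE = (21.71−26)/1.7457 = -2.4574
p-value (one-sided, H₁ greater) = 0.99300
At α=0.05: p ≥ α → fail to reject H₀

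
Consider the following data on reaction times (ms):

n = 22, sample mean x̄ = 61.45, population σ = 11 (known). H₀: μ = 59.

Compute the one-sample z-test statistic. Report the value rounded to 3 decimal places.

SE = σ/√n = 11/√22 = 2.3452
z = (x̄−μ₀)/SE = (61.45−59)/2.3452 = 1.0447

test statistic = 1.045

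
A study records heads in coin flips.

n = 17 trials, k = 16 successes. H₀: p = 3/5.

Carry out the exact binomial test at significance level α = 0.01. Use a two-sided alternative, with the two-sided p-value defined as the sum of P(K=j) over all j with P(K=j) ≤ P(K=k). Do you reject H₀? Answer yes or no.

Exact binomial: n=17, k=16, p₀=3/5=0.6000
P(X=j) = C(n,j)·p₀^j·(1−p₀)^(n−j); p = Σ P(X=j) over j with P(X=j) ≤ P(X=16)
p-value (two-sided) = 0.00254
At α=0.01: p < α → reject H₀

reject H₀: yes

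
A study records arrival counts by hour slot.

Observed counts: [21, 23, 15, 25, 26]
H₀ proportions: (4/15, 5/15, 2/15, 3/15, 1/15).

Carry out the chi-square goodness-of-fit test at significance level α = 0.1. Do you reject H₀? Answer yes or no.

n = 110; E_i = n·p_i = [29.33, 36.67, 14.67, 22.00, 7.33]
χ² = (21−29.33)²/29.33 + (23−36.67)²/36.67 + (15−14.67)²/14.67 + (25−22.00)²/22.00 + (26−7.33)²/7.33 = 55.3932
df = 4
p-value (upper-tail) = 0.00000
At α=0.1: p < α → reject H₀

reject H₀: yes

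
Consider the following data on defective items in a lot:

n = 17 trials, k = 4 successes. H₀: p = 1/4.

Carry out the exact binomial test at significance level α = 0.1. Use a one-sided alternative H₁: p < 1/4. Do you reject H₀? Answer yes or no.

Exact binomial: n=17, k=4, p₀=1/4=0.2500
P(X≤4) from Σ C(n,i)·p₀^i·(1−p₀)^(n−i)
p-value (one-sided, H₁ less) = 0.57389
At α=0.1: p ≥ α → fail to reject H₀

reject H₀: no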